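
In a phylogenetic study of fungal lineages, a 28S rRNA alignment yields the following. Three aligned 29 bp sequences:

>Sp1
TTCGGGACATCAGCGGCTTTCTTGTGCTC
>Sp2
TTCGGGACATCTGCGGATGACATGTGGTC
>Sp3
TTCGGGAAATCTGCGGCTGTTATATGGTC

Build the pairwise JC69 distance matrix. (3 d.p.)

Sp1–Sp2: 6/29 sites differ → p ≈ 0.206897, d = −0.75 ln(1 − 0.275863) = 0.242081 ≈ 0.242.
Sp1–Sp3: 7/29 sites differ → p ≈ 0.241379, d = −0.75 ln(1 − 0.321839) = 0.291278 ≈ 0.291.
Sp2–Sp3: 5/29 sites differ → p ≈ 0.172414, d = −0.75 ln(1 − 0.229885) = 0.195912 ≈ 0.196.

d(Sp1,Sp2) = 0.242, d(Sp1,Sp3) = 0.291, d(Sp2,Sp3) = 0.196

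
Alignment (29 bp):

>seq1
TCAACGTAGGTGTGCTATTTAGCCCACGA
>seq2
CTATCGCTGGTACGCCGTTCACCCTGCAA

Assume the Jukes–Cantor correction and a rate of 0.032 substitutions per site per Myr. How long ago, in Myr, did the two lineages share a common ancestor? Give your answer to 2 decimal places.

The sequences differ at 14 of 29 sites, so p = 14/29 ≈ 0.482759.
d = −(3/4) ln(1 − 4p/3) = −0.75 ln(1 − 0.643679) = −0.75 ln(0.356321)
  = −0.75 × (-1.031923) = 0.773942 substitutions/site.
Under a molecular clock d = 2μt, so t = d/(2μ) = 0.773942 / (2 × 0.032) = 12.09 Myr.

12.09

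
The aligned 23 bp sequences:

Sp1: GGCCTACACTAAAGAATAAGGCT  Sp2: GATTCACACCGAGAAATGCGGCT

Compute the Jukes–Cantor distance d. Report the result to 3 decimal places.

0.650

The sequences differ at 10 of 23 sites (2, 3, 4, 5, 10, 11, 13, 14, 18, 19), so p = 10/23 ≈ 0.434783.
d = −(3/4) ln(1 − 4p/3) = −0.75 ln(1 − 0.579711) = −0.75 ln(0.420289)
  = −0.75 × (-0.866813) = 0.650110 substitutions/site.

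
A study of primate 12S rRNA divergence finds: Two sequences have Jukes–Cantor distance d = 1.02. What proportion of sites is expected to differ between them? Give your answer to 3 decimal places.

p = (3/4)(1 − e^(−4d/3)) = 0.75 × (1 − e^(-1.36)) = 0.75 × (1 − 0.256661) = 0.557504.

0.558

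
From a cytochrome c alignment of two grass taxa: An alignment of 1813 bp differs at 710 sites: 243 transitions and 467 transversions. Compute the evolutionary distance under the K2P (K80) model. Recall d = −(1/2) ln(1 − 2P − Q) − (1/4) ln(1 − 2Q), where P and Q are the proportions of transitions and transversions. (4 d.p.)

0.5539

P = 243/1813 ≈ 0.134032 and Q = 467/1813 ≈ 0.257584.
Under the Kimura two-parameter model, d = −½ ln(1 − 2P − Q) − ¼ ln(1 − 2Q).
1 − 2P − Q = 0.474352, giving −½ ln(0.474352) = 0.372903.
1 − 2Q = 0.484832, giving −¼ ln(0.484832) = 0.180988.
d = 0.372903 + 0.180988 = 0.553891.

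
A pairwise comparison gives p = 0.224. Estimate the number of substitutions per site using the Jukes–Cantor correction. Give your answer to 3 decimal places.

0.266

d = −(3/4) ln(1 − 4p/3) = −0.75 ln(1 − 0.298667) = −0.75 ln(0.701333)
  = −0.75 × (-0.354772) = 0.266079 substitutions/site.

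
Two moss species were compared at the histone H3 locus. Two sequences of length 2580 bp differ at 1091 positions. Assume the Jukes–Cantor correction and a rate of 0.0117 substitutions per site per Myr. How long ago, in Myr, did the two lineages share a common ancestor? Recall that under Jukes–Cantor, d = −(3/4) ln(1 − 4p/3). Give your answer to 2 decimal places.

p = 1091/2580 ≈ 0.422868.
d = −(3/4) ln(1 − 4p/3) = −0.75 ln(1 − 0.563824) = −0.75 ln(0.436176)
  = −0.75 × (-0.829709) = 0.622282 substitutions/site.
Under a molecular clock d = 2μt, so t = d/(2μ) = 0.622282 / (2 × 0.0117) = 26.59 Myr.

26.59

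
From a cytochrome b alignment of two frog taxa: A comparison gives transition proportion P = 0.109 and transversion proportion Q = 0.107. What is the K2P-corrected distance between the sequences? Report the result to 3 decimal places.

Under the Kimura two-parameter model, d = −½ ln(1 − 2P − Q) − ¼ ln(1 − 2Q).
1 − 2P − Q = 0.675, giving −½ ln(0.675) = 0.196521.
1 − 2Q = 0.786, giving −¼ ln(0.786) = 0.060200.
d = 0.196521 + 0.060200 = 0.256721.

0.257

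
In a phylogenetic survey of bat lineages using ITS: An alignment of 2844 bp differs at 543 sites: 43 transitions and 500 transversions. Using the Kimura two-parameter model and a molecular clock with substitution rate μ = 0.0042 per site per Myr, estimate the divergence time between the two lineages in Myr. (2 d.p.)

26.63

P = 43/2844 ≈ 0.01512 and Q = 500/2844 ≈ 0.175809.
Under the Kimura two-parameter model, d = −½ ln(1 − 2P − Q) − ¼ ln(1 − 2Q).
1 − 2P − Q = 0.793951, giving −½ ln(0.793951) = 0.115367.
1 − 2Q = 0.648382, giving −¼ ln(0.648382) = 0.108319.
d = 0.115367 + 0.108319 = 0.223686.
Under a molecular clock d = 2μt, so t = d/(2μ) = 0.223686 / (2 × 0.0042) = 26.63 Myr.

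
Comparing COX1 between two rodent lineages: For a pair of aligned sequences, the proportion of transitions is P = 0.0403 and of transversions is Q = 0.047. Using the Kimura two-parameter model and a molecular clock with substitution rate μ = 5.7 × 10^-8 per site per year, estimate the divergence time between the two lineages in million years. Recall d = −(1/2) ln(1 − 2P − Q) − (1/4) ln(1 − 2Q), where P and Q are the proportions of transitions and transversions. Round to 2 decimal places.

Under the Kimura two-parameter model, d = −½ ln(1 − 2P − Q) − ¼ ln(1 − 2Q).
1 − 2P − Q = 0.8724, giving −½ ln(0.8724) = 0.068254.
1 − 2Q = 0.906, giving −¼ ln(0.906) = 0.024679.
d = 0.068254 + 0.024679 = 0.092933.
Under a molecular clock d = 2μt, so t = d/(2μ) = 0.092933 / (2 × 5.7 × 10^-8) = 0.82 million years.

0.82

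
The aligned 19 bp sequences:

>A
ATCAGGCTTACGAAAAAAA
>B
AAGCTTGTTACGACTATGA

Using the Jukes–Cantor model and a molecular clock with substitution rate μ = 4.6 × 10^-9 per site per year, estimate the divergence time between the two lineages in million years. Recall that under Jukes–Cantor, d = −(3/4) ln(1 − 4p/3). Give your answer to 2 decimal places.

98.63

The sequences differ at 10 of 19 sites (2, 3, 4, 5, 6, 7, 14, 15, 17, 18), so p = 10/19 ≈ 0.526316.
d = −(3/4) ln(1 − 4p/3) = −0.75 ln(1 − 0.701755) = −0.75 ln(0.298245)
  = −0.75 × (-1.209840) = 0.907380 substitutions/site.
Under a molecular clock d = 2μt, so t = d/(2μ) = 0.907380 / (2 × 4.6 × 10^-9) = 98.63 million years.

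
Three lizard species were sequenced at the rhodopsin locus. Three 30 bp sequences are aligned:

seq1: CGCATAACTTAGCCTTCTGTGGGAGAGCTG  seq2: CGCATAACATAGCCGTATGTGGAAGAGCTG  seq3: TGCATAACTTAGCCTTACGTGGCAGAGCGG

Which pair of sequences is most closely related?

seq1–seq2: 4/30 differ, p = 0.133, d = 0.147.
seq1–seq3: 5/30 differ, p = 0.167, d = 0.188.
seq2–seq3: 6/30 differ, p = 0.200, d = 0.233.
The smallest distance is between seq1 and seq2.

seq1 and seq2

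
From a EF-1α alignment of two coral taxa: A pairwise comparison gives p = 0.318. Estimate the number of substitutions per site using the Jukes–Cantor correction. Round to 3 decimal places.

d = −(3/4) ln(1 − 4p/3) = −0.75 ln(1 − 0.424) = −0.75 ln(0.576)
  = −0.75 × (-0.551648) = 0.413736 substitutions/site.

0.414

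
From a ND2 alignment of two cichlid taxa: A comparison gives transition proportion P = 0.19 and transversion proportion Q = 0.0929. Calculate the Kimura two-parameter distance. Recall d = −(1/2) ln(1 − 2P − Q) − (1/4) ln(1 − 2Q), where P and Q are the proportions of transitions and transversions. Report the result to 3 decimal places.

0.372

Under the Kimura two-parameter model, d = −½ ln(1 − 2P − Q) − ¼ ln(1 − 2Q).
1 − 2P − Q = 0.5271, giving −½ ln(0.5271) = 0.320182.
1 − 2Q = 0.8142, giving −¼ ln(0.8142) = 0.051387.
d = 0.320182 + 0.051387 = 0.371569.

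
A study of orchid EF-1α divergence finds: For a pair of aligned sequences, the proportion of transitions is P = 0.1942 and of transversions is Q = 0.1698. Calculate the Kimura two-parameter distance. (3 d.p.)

Under the Kimura two-parameter model, d = −½ ln(1 − 2P − Q) − ¼ ln(1 − 2Q).
1 − 2P − Q = 0.4418, giving −½ ln(0.4418) = 0.408449.
1 − 2Q = 0.6604, giving −¼ ln(0.6604) = 0.103727.
d = 0.408449 + 0.103727 = 0.512176.

0.512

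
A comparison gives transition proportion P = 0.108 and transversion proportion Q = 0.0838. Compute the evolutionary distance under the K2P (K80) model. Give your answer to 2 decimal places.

Under the Kimura two-parameter model, d = −½ ln(1 − 2P − Q) − ¼ ln(1 − 2Q).
1 − 2P − Q = 0.7002, giving −½ ln(0.7002) = 0.178195.
1 − 2Q = 0.8324, giving −¼ ln(0.8324) = 0.045861.
d = 0.178195 + 0.045861 = 0.224056.

0.22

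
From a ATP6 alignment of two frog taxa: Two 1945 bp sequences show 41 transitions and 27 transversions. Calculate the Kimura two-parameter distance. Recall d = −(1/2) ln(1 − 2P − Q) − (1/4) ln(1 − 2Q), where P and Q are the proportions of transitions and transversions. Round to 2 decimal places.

P = 41/1945 ≈ 0.02108 and Q = 27/1945 ≈ 0.013882.
Under the Kimura two-parameter model, d = −½ ln(1 − 2P − Q) − ¼ ln(1 − 2Q).
1 − 2P − Q = 0.943958, giving −½ ln(0.943958) = 0.028837.
1 − 2Q = 0.972236, giving −¼ ln(0.972236) = 0.007039.
d = 0.028837 + 0.007039 = 0.035876.

0.04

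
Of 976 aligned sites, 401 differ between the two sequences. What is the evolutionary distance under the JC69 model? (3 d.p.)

p = 401/976 ≈ 0.410861.
d = −(3/4) ln(1 − 4p/3) = −0.75 ln(1 − 0.547815) = −0.75 ln(0.452185)
  = −0.75 × (-0.793664) = 0.595248 substitutions/site.

0.595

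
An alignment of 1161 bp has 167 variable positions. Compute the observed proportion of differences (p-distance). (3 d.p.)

p = 167/1161 = 0.143841… ≈ 0.144 (to 3 d.p.).

0.144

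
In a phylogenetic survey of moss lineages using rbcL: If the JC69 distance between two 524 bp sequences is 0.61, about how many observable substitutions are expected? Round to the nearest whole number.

219

Invert JC69: p = (3/4)(1 − e^(−4d/3)) = 0.75 × (1 − e^(-0.813333)) = 0.75 × (1 − 0.443378) = 0.417467.
Expected differing sites = pL ≈ 0.417467 × 524 = 218.752708 ≈ 219.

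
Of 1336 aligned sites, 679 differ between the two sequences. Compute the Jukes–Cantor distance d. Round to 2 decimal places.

0.85

p = 679/1336 ≈ 0.508234.
d = −(3/4) ln(1 − 4p/3) = −0.75 ln(1 − 0.677645) = −0.75 ln(0.322355)
  = −0.75 × (-1.132102) = 0.849077 substitutions/site.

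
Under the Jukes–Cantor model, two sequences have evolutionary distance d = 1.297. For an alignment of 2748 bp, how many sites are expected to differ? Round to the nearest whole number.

Invert JC69: p = (3/4)(1 − e^(−4d/3)) = 0.75 × (1 − e^(-1.729333)) = 0.75 × (1 − 0.177403) = 0.616948.
Expected differing sites = pL ≈ 0.616948 × 2748 = 1695.373104 ≈ 1695.

1695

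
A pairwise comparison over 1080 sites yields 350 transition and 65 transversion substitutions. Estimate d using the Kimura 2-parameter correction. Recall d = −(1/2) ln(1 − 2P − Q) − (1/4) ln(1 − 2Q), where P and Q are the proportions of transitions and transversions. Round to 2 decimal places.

0.65

P = 350/1080 ≈ 0.324074 and Q = 65/1080 ≈ 0.060185.
Under the Kimura two-parameter model, d = −½ ln(1 − 2P − Q) − ¼ ln(1 − 2Q).
1 − 2P − Q = 0.291667, giving −½ ln(0.291667) = 0.616071.
1 − 2Q = 0.87963, giving −¼ ln(0.87963) = 0.032063.
d = 0.616071 + 0.032063 = 0.648134.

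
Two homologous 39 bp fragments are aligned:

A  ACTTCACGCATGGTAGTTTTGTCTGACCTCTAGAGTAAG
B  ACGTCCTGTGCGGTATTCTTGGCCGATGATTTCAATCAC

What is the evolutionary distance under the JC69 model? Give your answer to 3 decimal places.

The sequences differ at 19 of 39 sites, so p = 19/39 ≈ 0.487179.
d = −(3/4) ln(1 − 4p/3) = −0.75 ln(1 − 0.649572) = −0.75 ln(0.350428)
  = −0.75 × (-1.048600) = 0.786450 substitutions/site.

0.786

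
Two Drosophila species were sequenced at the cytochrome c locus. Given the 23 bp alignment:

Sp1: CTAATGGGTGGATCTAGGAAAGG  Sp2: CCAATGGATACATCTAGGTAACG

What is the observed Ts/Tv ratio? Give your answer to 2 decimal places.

1.00

Transitions are A↔G and C↔T; transversions are all other mismatches.
Transitions: 3. Transversions: 3.
R = 3/3 = 1.00.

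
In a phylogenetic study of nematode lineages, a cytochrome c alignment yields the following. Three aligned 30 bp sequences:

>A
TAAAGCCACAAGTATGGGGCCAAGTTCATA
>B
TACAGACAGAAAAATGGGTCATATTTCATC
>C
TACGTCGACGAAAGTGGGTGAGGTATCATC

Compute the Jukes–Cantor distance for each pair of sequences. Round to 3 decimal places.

d(A,B) = 0.441, d(A,C) = 0.931, d(B,C) = 0.503

A–B: 10/30 sites differ → p ≈ 0.333333, d = −0.75 ln(1 − 0.444444) = 0.440839 ≈ 0.441.
A–C: 16/30 sites differ → p ≈ 0.533333, d = −0.75 ln(1 − 0.711111) = 0.931285 ≈ 0.931.
B–C: 11/30 sites differ → p ≈ 0.366667, d = −0.75 ln(1 − 0.488889) = 0.503376 ≈ 0.503.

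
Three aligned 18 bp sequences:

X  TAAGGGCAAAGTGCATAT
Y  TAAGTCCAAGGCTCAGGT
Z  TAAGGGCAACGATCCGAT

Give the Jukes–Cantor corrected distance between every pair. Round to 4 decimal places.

d(X,Y) = 0.5482, d(X,Z) = 0.3470, d(Y,Z) = 0.4408

X–Y: 7/18 sites differ → p ≈ 0.388889, d = −0.75 ln(1 − 0.518519) = 0.548166 ≈ 0.5482.
X–Z: 5/18 sites differ → p ≈ 0.277778, d = −0.75 ln(1 − 0.370371) = 0.346968 ≈ 0.3470.
Y–Z: 6/18 sites differ → p ≈ 0.333333, d = −0.75 ln(1 − 0.444444) = 0.440839 ≈ 0.4408.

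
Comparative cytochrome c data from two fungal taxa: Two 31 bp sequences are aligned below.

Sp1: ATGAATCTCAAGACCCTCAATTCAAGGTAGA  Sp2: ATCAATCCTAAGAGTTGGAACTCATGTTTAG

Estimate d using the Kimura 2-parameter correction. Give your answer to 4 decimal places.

Of 31 sites, 7 differences are transitions and 7 are transversions, so P = 7/31 ≈ 0.225806 and Q = 7/31 ≈ 0.225806.
Under the Kimura two-parameter model, d = −½ ln(1 − 2P − Q) − ¼ ln(1 − 2Q).
1 − 2P − Q = 0.322582, giving −½ ln(0.322582) = 0.565699.
1 − 2Q = 0.548388, giving −¼ ln(0.548388) = 0.150193.
d = 0.565699 + 0.150193 = 0.715892.

0.7159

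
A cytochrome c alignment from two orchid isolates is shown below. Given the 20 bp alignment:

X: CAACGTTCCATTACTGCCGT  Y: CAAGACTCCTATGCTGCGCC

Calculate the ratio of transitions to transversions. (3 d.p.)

Transitions are A↔G and C↔T; transversions are all other mismatches.
Transitions: 4. Transversions: 5.
R = 4/5 = 0.800.

0.800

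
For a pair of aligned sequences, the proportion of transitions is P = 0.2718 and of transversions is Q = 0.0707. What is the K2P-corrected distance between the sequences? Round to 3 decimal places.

Under the Kimura two-parameter model, d = −½ ln(1 − 2P − Q) − ¼ ln(1 − 2Q).
1 − 2P − Q = 0.3857, giving −½ ln(0.3857) = 0.476348.
1 − 2Q = 0.8586, giving −¼ ln(0.8586) = 0.038113.
d = 0.476348 + 0.038113 = 0.514461.

0.514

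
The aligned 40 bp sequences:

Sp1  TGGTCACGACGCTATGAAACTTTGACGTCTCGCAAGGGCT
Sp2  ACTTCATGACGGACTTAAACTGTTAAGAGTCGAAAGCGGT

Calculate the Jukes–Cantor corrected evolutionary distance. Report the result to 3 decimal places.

The sequences differ at 16 of 40 sites, so p = 16/40 = 0.4.
d = −(3/4) ln(1 − 4p/3) = −0.75 ln(1 − 0.533333) = −0.75 ln(0.466667)
  = −0.75 × (-0.762139) = 0.571604 substitutions/site.

0.572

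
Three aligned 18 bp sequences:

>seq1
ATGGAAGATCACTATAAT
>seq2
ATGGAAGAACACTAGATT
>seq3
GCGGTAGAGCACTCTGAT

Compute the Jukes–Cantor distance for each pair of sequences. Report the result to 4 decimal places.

d(seq1,seq2) = 0.1885, d(seq1,seq3) = 0.4408, d(seq2,seq3) = 0.6735

seq1–seq2: 3/18 sites differ → p ≈ 0.166667, d = −0.75 ln(1 − 0.222223) = 0.188487 ≈ 0.1885.
seq1–seq3: 6/18 sites differ → p ≈ 0.333333, d = −0.75 ln(1 − 0.444444) = 0.440839 ≈ 0.4408.
seq2–seq3: 8/18 sites differ → p ≈ 0.444444, d = −0.75 ln(1 − 0.592592) = 0.673455 ≈ 0.6735.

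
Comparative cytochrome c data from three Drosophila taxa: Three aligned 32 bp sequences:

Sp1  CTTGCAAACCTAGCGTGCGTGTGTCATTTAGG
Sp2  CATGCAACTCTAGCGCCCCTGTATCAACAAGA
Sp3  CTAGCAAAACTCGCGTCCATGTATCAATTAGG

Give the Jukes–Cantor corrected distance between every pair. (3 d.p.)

Sp1–Sp2: 11/32 sites differ → p = 0.34375, d = −0.75 ln(1 − 0.458333) = 0.459828 ≈ 0.460.
Sp1–Sp3: 7/32 sites differ → p = 0.21875, d = −0.75 ln(1 − 0.291667) = 0.258631 ≈ 0.259.
Sp2–Sp3: 10/32 sites differ → p = 0.3125, d = −0.75 ln(1 − 0.416667) = 0.404248 ≈ 0.404.

d(Sp1,Sp2) = 0.460, d(Sp1,Sp3) = 0.259, d(Sp2,Sp3) = 0.404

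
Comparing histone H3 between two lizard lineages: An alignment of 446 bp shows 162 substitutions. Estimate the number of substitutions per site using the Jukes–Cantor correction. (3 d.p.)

0.497

p = 162/446 ≈ 0.363229.
d = −(3/4) ln(1 − 4p/3) = −0.75 ln(1 − 0.484305) = −0.75 ln(0.515695)
  = −0.75 × (-0.662240) = 0.496680 substitutions/site.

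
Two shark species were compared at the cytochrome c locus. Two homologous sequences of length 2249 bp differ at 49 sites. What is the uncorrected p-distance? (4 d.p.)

0.0218

p = 49/2249 = 0.021787… ≈ 0.0218 (to 4 d.p.).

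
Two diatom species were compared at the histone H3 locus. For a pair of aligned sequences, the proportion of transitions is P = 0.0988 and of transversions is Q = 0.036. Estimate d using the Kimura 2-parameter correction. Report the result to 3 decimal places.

Under the Kimura two-parameter model, d = −½ ln(1 − 2P − Q) − ¼ ln(1 − 2Q).
1 − 2P − Q = 0.7664, giving −½ ln(0.7664) = 0.133026.
1 − 2Q = 0.928, giving −¼ ln(0.928) = 0.018681.
d = 0.133026 + 0.018681 = 0.151707.

0.152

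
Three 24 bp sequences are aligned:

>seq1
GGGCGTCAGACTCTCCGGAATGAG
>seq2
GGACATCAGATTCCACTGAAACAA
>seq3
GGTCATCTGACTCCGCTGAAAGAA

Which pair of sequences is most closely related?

seq1–seq2: 9/24 differ, p = 0.375, d = 0.520.
seq1–seq3: 8/24 differ, p = 0.333, d = 0.441.
seq2–seq3: 5/24 differ, p = 0.208, d = 0.244.
The smallest distance is between seq2 and seq3.

seq2 and seq3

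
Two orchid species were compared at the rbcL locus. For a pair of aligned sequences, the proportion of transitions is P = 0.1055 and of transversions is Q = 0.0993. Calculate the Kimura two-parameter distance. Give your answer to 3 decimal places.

0.241

Under the Kimura two-parameter model, d = −½ ln(1 − 2P − Q) − ¼ ln(1 − 2Q).
1 − 2P − Q = 0.6897, giving −½ ln(0.6897) = 0.185749.
1 − 2Q = 0.8014, giving −¼ ln(0.8014) = 0.055349.
d = 0.185749 + 0.055349 = 0.241098.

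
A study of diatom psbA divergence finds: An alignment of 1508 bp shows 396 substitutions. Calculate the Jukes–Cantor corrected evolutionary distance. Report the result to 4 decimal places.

p = 396/1508 ≈ 0.262599.
d = −(3/4) ln(1 − 4p/3) = −0.75 ln(1 − 0.350132) = −0.75 ln(0.649868)
  = −0.75 × (-0.430986) = 0.323240 substitutions/site.

0.3232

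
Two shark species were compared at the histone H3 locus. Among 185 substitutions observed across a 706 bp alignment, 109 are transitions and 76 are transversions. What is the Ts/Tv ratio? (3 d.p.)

R = 109/76 = 1.434210… ≈ 1.434 (to 3 d.p.).

1.434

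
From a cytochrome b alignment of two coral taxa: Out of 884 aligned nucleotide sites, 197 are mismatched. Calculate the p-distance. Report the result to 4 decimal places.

p = 197/884 = 0.222850… ≈ 0.2229 (to 4 d.p.).

0.2229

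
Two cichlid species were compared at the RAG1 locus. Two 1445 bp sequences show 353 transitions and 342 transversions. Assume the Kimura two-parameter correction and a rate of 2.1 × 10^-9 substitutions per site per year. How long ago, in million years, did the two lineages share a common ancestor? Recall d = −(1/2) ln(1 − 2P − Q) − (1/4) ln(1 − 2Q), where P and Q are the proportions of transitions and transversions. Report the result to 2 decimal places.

191.97

P = 353/1445 ≈ 0.244291 and Q = 342/1445 ≈ 0.236678.
Under the Kimura two-parameter model, d = −½ ln(1 − 2P − Q) − ¼ ln(1 − 2Q).
1 − 2P − Q = 0.27474, giving −½ ln(0.27474) = 0.645965.
1 − 2Q = 0.526644, giving −¼ ln(0.526644) = 0.160308.
d = 0.645965 + 0.160308 = 0.806273.
Under a molecular clock d = 2μt, so t = d/(2μ) = 0.806273 / (2 × 2.1 × 10^-9) = 191.97 million years.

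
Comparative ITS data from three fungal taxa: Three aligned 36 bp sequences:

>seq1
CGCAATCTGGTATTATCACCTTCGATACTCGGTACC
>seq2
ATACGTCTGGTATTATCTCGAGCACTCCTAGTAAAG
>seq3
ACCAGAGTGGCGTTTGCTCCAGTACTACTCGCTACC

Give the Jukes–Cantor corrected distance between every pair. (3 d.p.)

d(seq1,seq2) = 0.745, d(seq1,seq3) = 0.673, d(seq2,seq3) = 0.745

seq1–seq2: 17/36 sites differ → p ≈ 0.472222, d = −0.75 ln(1 − 0.629629) = 0.744938 ≈ 0.745.
seq1–seq3: 16/36 sites differ → p ≈ 0.444444, d = −0.75 ln(1 − 0.592592) = 0.673455 ≈ 0.673.
seq2–seq3: 17/36 sites differ → p ≈ 0.472222, d = −0.75 ln(1 − 0.629629) = 0.744938 ≈ 0.745.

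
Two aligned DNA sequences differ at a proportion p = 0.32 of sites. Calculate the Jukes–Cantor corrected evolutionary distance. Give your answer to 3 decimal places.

d = −(3/4) ln(1 − 4p/3) = −0.75 ln(1 − 0.426667) = −0.75 ln(0.573333)
  = −0.75 × (-0.556289) = 0.417217 substitutions/site.

0.417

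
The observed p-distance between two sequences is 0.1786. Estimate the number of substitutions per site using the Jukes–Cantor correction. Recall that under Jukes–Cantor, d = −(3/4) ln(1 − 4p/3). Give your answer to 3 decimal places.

d = −(3/4) ln(1 − 4p/3) = −0.75 ln(1 − 0.238133) = −0.75 ln(0.761867)
  = −0.75 × (-0.271983) = 0.203987 substitutions/site.

0.204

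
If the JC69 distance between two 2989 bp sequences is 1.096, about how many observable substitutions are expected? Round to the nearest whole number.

Invert JC69: p = (3/4)(1 − e^(−4d/3)) = 0.75 × (1 − e^(-1.461333)) = 0.75 × (1 − 0.231927) = 0.576055.
Expected differing sites = pL ≈ 0.576055 × 2989 = 1721.828395 ≈ 1722.

1722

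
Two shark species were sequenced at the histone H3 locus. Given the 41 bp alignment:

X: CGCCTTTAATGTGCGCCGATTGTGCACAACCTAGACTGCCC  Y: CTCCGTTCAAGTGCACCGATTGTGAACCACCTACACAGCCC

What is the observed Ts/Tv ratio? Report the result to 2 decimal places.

Transitions are A↔G and C↔T; transversions are all other mismatches.
Transitions: 1. Transversions: 8.
R = 1/8 = 0.125 ≈ 0.13 (to 2 d.p.).

0.13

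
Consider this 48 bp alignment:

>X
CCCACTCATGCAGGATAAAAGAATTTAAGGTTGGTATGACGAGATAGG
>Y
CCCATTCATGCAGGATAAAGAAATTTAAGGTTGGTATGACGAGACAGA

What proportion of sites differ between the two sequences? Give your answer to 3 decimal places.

0.104

The sequences differ at 5 of 48 positions (sites 5, 20, 21, 45, 48).
p = 5/48 = 0.104166… ≈ 0.104 (to 3 d.p.).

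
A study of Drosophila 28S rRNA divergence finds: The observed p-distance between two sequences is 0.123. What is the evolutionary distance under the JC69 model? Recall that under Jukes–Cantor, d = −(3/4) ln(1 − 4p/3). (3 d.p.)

d = −(3/4) ln(1 − 4p/3) = −0.75 ln(1 − 0.164) = −0.75 ln(0.836)
  = −0.75 × (-0.179127) = 0.134345 substitutions/site.

0.134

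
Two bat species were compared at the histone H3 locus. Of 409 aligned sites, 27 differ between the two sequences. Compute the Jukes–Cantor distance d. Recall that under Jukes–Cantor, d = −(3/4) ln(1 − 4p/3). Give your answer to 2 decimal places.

p = 27/409 ≈ 0.066015.
d = −(3/4) ln(1 − 4p/3) = −0.75 ln(1 − 0.08802) = −0.75 ln(0.91198)
  = −0.75 × (-0.092137) = 0.069103 substitutions/site.

0.07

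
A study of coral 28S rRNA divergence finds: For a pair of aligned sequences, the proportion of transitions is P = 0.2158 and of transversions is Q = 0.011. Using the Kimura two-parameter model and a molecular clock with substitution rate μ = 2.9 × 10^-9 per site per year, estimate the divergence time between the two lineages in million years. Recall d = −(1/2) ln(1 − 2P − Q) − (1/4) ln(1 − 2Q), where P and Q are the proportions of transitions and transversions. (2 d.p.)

Under the Kimura two-parameter model, d = −½ ln(1 − 2P − Q) − ¼ ln(1 − 2Q).
1 − 2P − Q = 0.5574, giving −½ ln(0.5574) = 0.292236.
1 − 2Q = 0.978, giving −¼ ln(0.978) = 0.005561.
d = 0.292236 + 0.005561 = 0.297797.
Under a molecular clock d = 2μt, so t = d/(2μ) = 0.297797 / (2 × 2.9 × 10^-9) = 51.34 million years.

51.34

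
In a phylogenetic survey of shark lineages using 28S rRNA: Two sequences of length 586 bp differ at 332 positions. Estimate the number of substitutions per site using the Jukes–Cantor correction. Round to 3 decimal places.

p = 332/586 ≈ 0.566553.
d = −(3/4) ln(1 − 4p/3) = −0.75 ln(1 − 0.755404) = −0.75 ln(0.244596)
  = −0.75 × (-1.408147) = 1.056110 substitutions/site.

1.056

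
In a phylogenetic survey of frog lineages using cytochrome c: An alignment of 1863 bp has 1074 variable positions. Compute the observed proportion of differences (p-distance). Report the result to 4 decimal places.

p = 1074/1863 = 0.576489… ≈ 0.5765 (to 4 d.p.).

0.5765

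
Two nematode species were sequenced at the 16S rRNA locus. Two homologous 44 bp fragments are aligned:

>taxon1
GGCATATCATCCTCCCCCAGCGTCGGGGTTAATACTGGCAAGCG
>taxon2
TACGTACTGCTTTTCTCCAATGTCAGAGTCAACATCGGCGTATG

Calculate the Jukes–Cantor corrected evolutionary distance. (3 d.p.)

The sequences differ at 23 of 44 sites, so p = 23/44 ≈ 0.522727.
d = −(3/4) ln(1 − 4p/3) = −0.75 ln(1 − 0.696969) = −0.75 ln(0.303031)
  = −0.75 × (-1.193920) = 0.895440 substitutions/site.

0.895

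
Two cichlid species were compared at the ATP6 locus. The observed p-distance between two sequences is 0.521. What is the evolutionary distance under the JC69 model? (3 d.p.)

d = −(3/4) ln(1 − 4p/3) = −0.75 ln(1 − 0.694667) = −0.75 ln(0.305333)
  = −0.75 × (-1.186352) = 0.889764 substitutions/site.

0.890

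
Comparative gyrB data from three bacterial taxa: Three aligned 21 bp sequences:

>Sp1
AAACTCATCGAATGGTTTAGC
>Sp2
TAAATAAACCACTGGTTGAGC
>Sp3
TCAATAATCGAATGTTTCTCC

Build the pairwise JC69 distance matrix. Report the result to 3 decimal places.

Sp1–Sp2: 7/21 sites differ → p ≈ 0.333333, d = −0.75 ln(1 − 0.444444) = 0.440839 ≈ 0.441.
Sp1–Sp3: 8/21 sites differ → p ≈ 0.380952, d = −0.75 ln(1 − 0.507936) = 0.531860 ≈ 0.532.
Sp2–Sp3: 8/21 sites differ → p ≈ 0.380952, d = −0.75 ln(1 − 0.507936) = 0.531860 ≈ 0.532.

d(Sp1,Sp2) = 0.441, d(Sp1,Sp3) = 0.532, d(Sp2,Sp3) = 0.532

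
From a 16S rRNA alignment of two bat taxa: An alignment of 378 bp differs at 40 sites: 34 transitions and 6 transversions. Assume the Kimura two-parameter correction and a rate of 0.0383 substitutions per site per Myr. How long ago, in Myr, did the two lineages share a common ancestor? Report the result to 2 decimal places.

P = 34/378 ≈ 0.089947 and Q = 6/378 ≈ 0.015873.
Under the Kimura two-parameter model, d = −½ ln(1 − 2P − Q) − ¼ ln(1 − 2Q).
1 − 2P − Q = 0.804233, giving −½ ln(0.804233) = 0.108933.
1 − 2Q = 0.968254, giving −¼ ln(0.968254) = 0.008065.
d = 0.108933 + 0.008065 = 0.116998.
Under a molecular clock d = 2μt, so t = d/(2μ) = 0.116998 / (2 × 0.0383) = 1.53 Myr.

1.53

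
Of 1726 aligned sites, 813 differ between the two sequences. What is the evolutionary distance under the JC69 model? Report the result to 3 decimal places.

p = 813/1726 ≈ 0.471031.
d = −(3/4) ln(1 − 4p/3) = −0.75 ln(1 − 0.628041) = −0.75 ln(0.371959)
  = −0.75 × (-0.988972) = 0.741729 substitutions/site.

0.742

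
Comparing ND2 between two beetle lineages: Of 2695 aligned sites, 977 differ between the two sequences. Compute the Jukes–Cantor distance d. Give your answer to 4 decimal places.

p = 977/2695 ≈ 0.362523.
d = −(3/4) ln(1 − 4p/3) = −0.75 ln(1 − 0.483364) = −0.75 ln(0.516636)
  = −0.75 × (-0.660417) = 0.495313 substitutions/site.

0.4953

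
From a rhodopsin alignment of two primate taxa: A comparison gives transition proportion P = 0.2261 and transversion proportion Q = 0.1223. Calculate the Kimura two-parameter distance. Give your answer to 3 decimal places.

Under the Kimura two-parameter model, d = −½ ln(1 − 2P − Q) − ¼ ln(1 − 2Q).
1 − 2P − Q = 0.4255, giving −½ ln(0.4255) = 0.427245.
1 − 2Q = 0.7554, giving −¼ ln(0.7554) = 0.070127.
d = 0.427245 + 0.070127 = 0.497372.

0.497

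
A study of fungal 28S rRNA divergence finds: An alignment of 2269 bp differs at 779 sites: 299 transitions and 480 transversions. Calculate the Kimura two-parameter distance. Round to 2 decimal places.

0.46

P = 299/2269 ≈ 0.131776 and Q = 480/2269 ≈ 0.211547.
Under the Kimura two-parameter model, d = −½ ln(1 − 2P − Q) − ¼ ln(1 − 2Q).
1 − 2P − Q = 0.524901, giving −½ ln(0.524901) = 0.322273.
1 − 2Q = 0.576906, giving −¼ ln(0.576906) = 0.137519.
d = 0.322273 + 0.137519 = 0.459792.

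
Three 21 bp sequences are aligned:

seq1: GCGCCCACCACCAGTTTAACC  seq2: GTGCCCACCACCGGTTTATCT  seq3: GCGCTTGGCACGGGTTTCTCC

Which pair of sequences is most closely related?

seq1 and seq2

seq1–seq2: 4/21 differ, p = 0.190, d = 0.220.
seq1–seq3: 8/21 differ, p = 0.381, d = 0.532.
seq2–seq3: 8/21 differ, p = 0.381, d = 0.532.
The smallest distance is between seq1 and seq2.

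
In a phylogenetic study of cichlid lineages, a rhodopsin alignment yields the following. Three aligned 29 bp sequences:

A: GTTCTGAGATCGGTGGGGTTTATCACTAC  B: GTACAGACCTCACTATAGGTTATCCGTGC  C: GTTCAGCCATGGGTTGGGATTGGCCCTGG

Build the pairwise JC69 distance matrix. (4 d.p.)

d(A,B) = 0.6829, d(A,C) = 0.5285, d(B,C) = 0.7739

A–B: 13/29 sites differ → p ≈ 0.448276, d = −0.75 ln(1 − 0.597701) = 0.682920 ≈ 0.6829.
A–C: 11/29 sites differ → p ≈ 0.37931, d = −0.75 ln(1 − 0.505747) = 0.528531 ≈ 0.5285.
B–C: 14/29 sites differ → p ≈ 0.482759, d = −0.75 ln(1 − 0.643679) = 0.773942 ≈ 0.7739.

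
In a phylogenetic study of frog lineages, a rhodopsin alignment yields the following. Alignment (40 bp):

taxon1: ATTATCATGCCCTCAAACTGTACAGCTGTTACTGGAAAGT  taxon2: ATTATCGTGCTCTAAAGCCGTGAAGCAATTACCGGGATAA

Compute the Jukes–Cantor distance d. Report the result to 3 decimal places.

The sequences differ at 14 of 40 sites, so p = 14/40 = 0.35.
d = −(3/4) ln(1 − 4p/3) = −0.75 ln(1 − 0.466667) = −0.75 ln(0.533333)
  = −0.75 × (-0.628609) = 0.471457 substitutions/site.

0.471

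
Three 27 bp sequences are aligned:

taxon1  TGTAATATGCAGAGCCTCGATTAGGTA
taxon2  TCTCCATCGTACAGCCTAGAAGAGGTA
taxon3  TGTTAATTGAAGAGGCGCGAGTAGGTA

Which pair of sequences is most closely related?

taxon1–taxon2: 11/27 differ, p = 0.407, d = 0.588.
taxon1–taxon3: 7/27 differ, p = 0.259, d = 0.318.
taxon2–taxon3: 11/27 differ, p = 0.407, d = 0.588.
The smallest distance is between taxon1 and taxon3.

taxon1 and taxon3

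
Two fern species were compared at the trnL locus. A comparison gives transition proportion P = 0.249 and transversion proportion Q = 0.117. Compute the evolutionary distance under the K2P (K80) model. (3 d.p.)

Under the Kimura two-parameter model, d = −½ ln(1 − 2P − Q) − ¼ ln(1 − 2Q).
1 − 2P − Q = 0.385, giving −½ ln(0.385) = 0.477256.
1 − 2Q = 0.766, giving −¼ ln(0.766) = 0.066643.
d = 0.477256 + 0.066643 = 0.543899.

0.544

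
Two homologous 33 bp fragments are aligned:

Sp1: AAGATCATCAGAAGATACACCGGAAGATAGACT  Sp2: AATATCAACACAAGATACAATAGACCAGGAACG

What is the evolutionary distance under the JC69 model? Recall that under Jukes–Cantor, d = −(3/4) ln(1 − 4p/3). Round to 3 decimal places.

The sequences differ at 12 of 33 sites, so p = 12/33 ≈ 0.363636.
d = −(3/4) ln(1 − 4p/3) = −0.75 ln(1 − 0.484848) = −0.75 ln(0.515152)
  = −0.75 × (-0.663293) = 0.497470 substitutions/site.

0.497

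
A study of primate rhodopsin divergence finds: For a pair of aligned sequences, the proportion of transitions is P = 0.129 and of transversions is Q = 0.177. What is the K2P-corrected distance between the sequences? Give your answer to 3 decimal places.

0.395

Under the Kimura two-parameter model, d = −½ ln(1 − 2P − Q) − ¼ ln(1 − 2Q).
1 − 2P − Q = 0.565, giving −½ ln(0.565) = 0.285465.
1 − 2Q = 0.646, giving −¼ ln(0.646) = 0.109239.
d = 0.285465 + 0.109239 = 0.394704.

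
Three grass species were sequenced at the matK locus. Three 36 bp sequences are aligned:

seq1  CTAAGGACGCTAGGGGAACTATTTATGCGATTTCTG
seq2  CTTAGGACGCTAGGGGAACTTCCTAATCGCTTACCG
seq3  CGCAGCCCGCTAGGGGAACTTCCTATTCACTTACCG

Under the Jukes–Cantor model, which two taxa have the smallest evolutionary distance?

seq1–seq2: 9/36 differ, p = 0.250, d = 0.304.
seq1–seq3: 12/36 differ, p = 0.333, d = 0.441.
seq2–seq3: 6/36 differ, p = 0.167, d = 0.188.
The smallest distance is between seq2 and seq3.

seq2 and seq3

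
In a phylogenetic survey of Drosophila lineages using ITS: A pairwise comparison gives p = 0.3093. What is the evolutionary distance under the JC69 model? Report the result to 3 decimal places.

d = −(3/4) ln(1 − 4p/3) = −0.75 ln(1 − 0.4124) = −0.75 ln(0.5876)
  = −0.75 × (-0.531709) = 0.398782 substitutions/site.

0.399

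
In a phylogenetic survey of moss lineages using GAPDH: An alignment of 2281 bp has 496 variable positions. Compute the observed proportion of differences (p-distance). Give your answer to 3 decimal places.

0.217

p = 496/2281 = 0.217448… ≈ 0.217 (to 3 d.p.).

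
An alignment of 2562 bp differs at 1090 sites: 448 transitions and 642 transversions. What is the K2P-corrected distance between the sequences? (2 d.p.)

0.63

P = 448/2562 ≈ 0.174863 and Q = 642/2562 ≈ 0.250585.
Under the Kimura two-parameter model, d = −½ ln(1 − 2P − Q) − ¼ ln(1 − 2Q).
1 − 2P − Q = 0.399689, giving −½ ln(0.399689) = 0.458534.
1 − 2Q = 0.49883, giving −¼ ln(0.49883) = 0.173872.
d = 0.458534 + 0.173872 = 0.632406.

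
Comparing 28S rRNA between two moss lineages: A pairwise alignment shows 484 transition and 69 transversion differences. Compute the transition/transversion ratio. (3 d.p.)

7.014

R = 484/69 = 7.014492… ≈ 7.014 (to 3 d.p.).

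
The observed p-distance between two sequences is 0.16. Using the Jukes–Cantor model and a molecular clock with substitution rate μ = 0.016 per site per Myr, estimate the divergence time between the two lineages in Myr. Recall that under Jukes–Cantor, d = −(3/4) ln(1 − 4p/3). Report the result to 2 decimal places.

d = −(3/4) ln(1 − 4p/3) = −0.75 ln(1 − 0.213333) = −0.75 ln(0.786667)
  = −0.75 × (-0.239950) = 0.179963 substitutions/site.
Under a molecular clock d = 2μt, so t = d/(2μ) = 0.179963 / (2 × 0.016) = 5.62 Myr.

5.62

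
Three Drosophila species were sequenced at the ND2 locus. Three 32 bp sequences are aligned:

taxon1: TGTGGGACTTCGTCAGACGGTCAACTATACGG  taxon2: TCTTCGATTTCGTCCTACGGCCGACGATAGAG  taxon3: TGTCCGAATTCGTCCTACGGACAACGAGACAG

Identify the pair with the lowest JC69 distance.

taxon1–taxon2: 11/32 differ, p = 0.344, d = 0.460.
taxon1–taxon3: 9/32 differ, p = 0.281, d = 0.353.
taxon2–taxon3: 7/32 differ, p = 0.219, d = 0.259.
The smallest distance is between taxon2 and taxon3.

taxon2 and taxon3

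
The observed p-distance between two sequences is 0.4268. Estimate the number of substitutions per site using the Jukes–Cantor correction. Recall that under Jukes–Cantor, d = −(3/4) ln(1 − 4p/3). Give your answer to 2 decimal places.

0.63

d = −(3/4) ln(1 − 4p/3) = −0.75 ln(1 − 0.569067) = −0.75 ln(0.430933)
  = −0.75 × (-0.841803) = 0.631352 substitutions/site.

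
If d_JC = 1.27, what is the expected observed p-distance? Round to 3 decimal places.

p = (3/4)(1 − e^(−4d/3)) = 0.75 × (1 − e^(-1.693333)) = 0.75 × (1 − 0.183906) = 0.612071.

0.612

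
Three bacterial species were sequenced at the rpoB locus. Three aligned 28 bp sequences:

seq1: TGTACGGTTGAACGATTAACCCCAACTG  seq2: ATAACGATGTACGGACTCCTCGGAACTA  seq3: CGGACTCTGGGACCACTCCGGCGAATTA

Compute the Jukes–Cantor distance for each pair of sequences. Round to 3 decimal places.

d(seq1,seq2) = 0.940, d(seq1,seq3) = 0.940, d(seq2,seq3) = 0.824

seq1–seq2: 15/28 sites differ → p ≈ 0.535714, d = −0.75 ln(1 − 0.714285) = 0.939570 ≈ 0.940.
seq1–seq3: 15/28 sites differ → p ≈ 0.535714, d = −0.75 ln(1 − 0.714285) = 0.939570 ≈ 0.940.
seq2–seq3: 14/28 sites differ → p = 0.5, d = −0.75 ln(1 − 0.666667) = 0.823960 ≈ 0.824.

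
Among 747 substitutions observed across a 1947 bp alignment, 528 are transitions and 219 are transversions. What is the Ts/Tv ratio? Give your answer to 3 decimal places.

2.411

R = 528/219 = 2.410958… ≈ 2.411 (to 3 d.p.).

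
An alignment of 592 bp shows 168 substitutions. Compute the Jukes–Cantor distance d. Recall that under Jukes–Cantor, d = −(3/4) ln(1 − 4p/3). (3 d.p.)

0.357

p = 168/592 ≈ 0.283784.
d = −(3/4) ln(1 − 4p/3) = −0.75 ln(1 − 0.378379) = −0.75 ln(0.621621)
  = −0.75 × (-0.475425) = 0.356569 substitutions/site.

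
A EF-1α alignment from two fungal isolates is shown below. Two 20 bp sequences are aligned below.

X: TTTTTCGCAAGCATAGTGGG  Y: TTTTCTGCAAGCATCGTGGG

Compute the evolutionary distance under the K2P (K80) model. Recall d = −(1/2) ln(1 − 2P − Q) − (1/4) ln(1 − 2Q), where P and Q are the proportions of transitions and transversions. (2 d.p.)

0.17

Of 20 sites, 2 differences are transitions and 1 are transversions, so P = 2/20 = 0.1 and Q = 1/20 = 0.05.
Under the Kimura two-parameter model, d = −½ ln(1 − 2P − Q) − ¼ ln(1 − 2Q).
1 − 2P − Q = 0.75, giving −½ ln(0.75) = 0.143841.
1 − 2Q = 0.9, giving −¼ ln(0.9) = 0.026340.
d = 0.143841 + 0.026340 = 0.170181.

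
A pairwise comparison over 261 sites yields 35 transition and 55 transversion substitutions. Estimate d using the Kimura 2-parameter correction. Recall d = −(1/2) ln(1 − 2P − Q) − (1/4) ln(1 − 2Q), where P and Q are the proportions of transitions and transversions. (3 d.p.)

0.463

P = 35/261 ≈ 0.1341 and Q = 55/261 ≈ 0.210728.
Under the Kimura two-parameter model, d = −½ ln(1 − 2P − Q) − ¼ ln(1 − 2Q).
1 − 2P − Q = 0.521072, giving −½ ln(0.521072) = 0.325934.
1 − 2Q = 0.578544, giving −¼ ln(0.578544) = 0.136810.
d = 0.325934 + 0.136810 = 0.462744.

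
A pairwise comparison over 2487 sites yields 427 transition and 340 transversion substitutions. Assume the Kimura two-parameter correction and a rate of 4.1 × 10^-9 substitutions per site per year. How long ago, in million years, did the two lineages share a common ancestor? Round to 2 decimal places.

49.62

P = 427/2487 ≈ 0.171693 and Q = 340/2487 ≈ 0.136711.
Under the Kimura two-parameter model, d = −½ ln(1 − 2P − Q) − ¼ ln(1 − 2Q).
1 − 2P − Q = 0.519903, giving −½ ln(0.519903) = 0.327057.
1 − 2Q = 0.726578, giving −¼ ln(0.726578) = 0.079852.
d = 0.327057 + 0.079852 = 0.406909.
Under a molecular clock d = 2μt, so t = d/(2μ) = 0.406909 / (2 × 4.1 × 10^-9) = 49.62 million years.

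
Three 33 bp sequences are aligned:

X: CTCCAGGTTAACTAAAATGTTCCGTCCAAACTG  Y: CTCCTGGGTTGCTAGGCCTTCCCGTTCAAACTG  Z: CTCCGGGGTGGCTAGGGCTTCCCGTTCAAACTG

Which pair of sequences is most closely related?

Y and Z

X–Y: 11/33 differ, p = 0.333, d = 0.441.
X–Z: 11/33 differ, p = 0.333, d = 0.441.
Y–Z: 3/33 differ, p = 0.091, d = 0.097.
The smallest distance is between Y and Z.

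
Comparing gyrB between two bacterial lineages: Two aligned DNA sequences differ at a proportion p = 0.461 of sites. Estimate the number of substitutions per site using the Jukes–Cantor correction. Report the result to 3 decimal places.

d = −(3/4) ln(1 − 4p/3) = −0.75 ln(1 − 0.614667) = −0.75 ln(0.385333)
  = −0.75 × (-0.953647) = 0.715235 substitutions/site.

0.715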